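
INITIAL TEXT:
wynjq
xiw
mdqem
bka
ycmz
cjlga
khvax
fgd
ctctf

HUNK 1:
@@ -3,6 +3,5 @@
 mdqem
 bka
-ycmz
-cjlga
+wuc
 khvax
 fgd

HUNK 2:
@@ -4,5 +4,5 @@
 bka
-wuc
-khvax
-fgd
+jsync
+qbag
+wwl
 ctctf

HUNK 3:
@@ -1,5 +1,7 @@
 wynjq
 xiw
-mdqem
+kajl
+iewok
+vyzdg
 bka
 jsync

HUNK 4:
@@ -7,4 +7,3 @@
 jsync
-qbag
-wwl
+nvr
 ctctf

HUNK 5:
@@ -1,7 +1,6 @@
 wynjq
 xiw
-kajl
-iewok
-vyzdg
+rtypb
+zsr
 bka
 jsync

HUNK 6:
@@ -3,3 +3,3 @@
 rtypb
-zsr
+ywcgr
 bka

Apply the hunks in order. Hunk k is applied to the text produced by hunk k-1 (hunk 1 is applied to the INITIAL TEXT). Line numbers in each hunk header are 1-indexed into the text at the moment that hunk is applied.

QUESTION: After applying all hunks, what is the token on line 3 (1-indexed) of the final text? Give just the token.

Hunk 1: at line 3 remove [ycmz,cjlga] add [wuc] -> 8 lines: wynjq xiw mdqem bka wuc khvax fgd ctctf
Hunk 2: at line 4 remove [wuc,khvax,fgd] add [jsync,qbag,wwl] -> 8 lines: wynjq xiw mdqem bka jsync qbag wwl ctctf
Hunk 3: at line 1 remove [mdqem] add [kajl,iewok,vyzdg] -> 10 lines: wynjq xiw kajl iewok vyzdg bka jsync qbag wwl ctctf
Hunk 4: at line 7 remove [qbag,wwl] add [nvr] -> 9 lines: wynjq xiw kajl iewok vyzdg bka jsync nvr ctctf
Hunk 5: at line 1 remove [kajl,iewok,vyzdg] add [rtypb,zsr] -> 8 lines: wynjq xiw rtypb zsr bka jsync nvr ctctf
Hunk 6: at line 3 remove [zsr] add [ywcgr] -> 8 lines: wynjq xiw rtypb ywcgr bka jsync nvr ctctf
Final line 3: rtypb

Answer: rtypb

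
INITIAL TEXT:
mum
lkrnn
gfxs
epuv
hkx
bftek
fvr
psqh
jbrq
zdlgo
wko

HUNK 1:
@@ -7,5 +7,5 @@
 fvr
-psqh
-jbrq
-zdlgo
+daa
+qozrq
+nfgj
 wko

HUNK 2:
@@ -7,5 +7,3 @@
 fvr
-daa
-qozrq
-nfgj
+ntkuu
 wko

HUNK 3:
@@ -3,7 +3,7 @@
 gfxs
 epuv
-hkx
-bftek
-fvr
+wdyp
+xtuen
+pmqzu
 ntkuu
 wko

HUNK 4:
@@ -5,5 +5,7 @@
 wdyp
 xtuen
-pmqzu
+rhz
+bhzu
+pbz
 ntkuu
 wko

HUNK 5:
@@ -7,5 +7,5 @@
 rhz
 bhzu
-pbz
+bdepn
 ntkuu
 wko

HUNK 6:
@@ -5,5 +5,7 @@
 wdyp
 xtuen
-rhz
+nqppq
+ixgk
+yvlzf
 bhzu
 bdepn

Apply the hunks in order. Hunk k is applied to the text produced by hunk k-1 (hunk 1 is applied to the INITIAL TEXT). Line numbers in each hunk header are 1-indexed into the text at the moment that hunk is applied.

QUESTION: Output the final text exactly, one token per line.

Answer: mum
lkrnn
gfxs
epuv
wdyp
xtuen
nqppq
ixgk
yvlzf
bhzu
bdepn
ntkuu
wko

Derivation:
Hunk 1: at line 7 remove [psqh,jbrq,zdlgo] add [daa,qozrq,nfgj] -> 11 lines: mum lkrnn gfxs epuv hkx bftek fvr daa qozrq nfgj wko
Hunk 2: at line 7 remove [daa,qozrq,nfgj] add [ntkuu] -> 9 lines: mum lkrnn gfxs epuv hkx bftek fvr ntkuu wko
Hunk 3: at line 3 remove [hkx,bftek,fvr] add [wdyp,xtuen,pmqzu] -> 9 lines: mum lkrnn gfxs epuv wdyp xtuen pmqzu ntkuu wko
Hunk 4: at line 5 remove [pmqzu] add [rhz,bhzu,pbz] -> 11 lines: mum lkrnn gfxs epuv wdyp xtuen rhz bhzu pbz ntkuu wko
Hunk 5: at line 7 remove [pbz] add [bdepn] -> 11 lines: mum lkrnn gfxs epuv wdyp xtuen rhz bhzu bdepn ntkuu wko
Hunk 6: at line 5 remove [rhz] add [nqppq,ixgk,yvlzf] -> 13 lines: mum lkrnn gfxs epuv wdyp xtuen nqppq ixgk yvlzf bhzu bdepn ntkuu wko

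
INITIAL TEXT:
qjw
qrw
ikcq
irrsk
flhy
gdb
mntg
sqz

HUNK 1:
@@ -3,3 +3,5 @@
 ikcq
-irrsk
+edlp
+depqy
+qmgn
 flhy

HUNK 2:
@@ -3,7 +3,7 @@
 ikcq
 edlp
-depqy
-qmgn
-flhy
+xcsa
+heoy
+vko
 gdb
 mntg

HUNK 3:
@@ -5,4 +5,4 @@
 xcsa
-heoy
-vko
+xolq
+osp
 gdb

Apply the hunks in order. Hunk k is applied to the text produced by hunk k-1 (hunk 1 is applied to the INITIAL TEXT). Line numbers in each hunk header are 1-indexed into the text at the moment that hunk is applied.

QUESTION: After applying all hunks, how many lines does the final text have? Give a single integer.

Hunk 1: at line 3 remove [irrsk] add [edlp,depqy,qmgn] -> 10 lines: qjw qrw ikcq edlp depqy qmgn flhy gdb mntg sqz
Hunk 2: at line 3 remove [depqy,qmgn,flhy] add [xcsa,heoy,vko] -> 10 lines: qjw qrw ikcq edlp xcsa heoy vko gdb mntg sqz
Hunk 3: at line 5 remove [heoy,vko] add [xolq,osp] -> 10 lines: qjw qrw ikcq edlp xcsa xolq osp gdb mntg sqz
Final line count: 10

Answer: 10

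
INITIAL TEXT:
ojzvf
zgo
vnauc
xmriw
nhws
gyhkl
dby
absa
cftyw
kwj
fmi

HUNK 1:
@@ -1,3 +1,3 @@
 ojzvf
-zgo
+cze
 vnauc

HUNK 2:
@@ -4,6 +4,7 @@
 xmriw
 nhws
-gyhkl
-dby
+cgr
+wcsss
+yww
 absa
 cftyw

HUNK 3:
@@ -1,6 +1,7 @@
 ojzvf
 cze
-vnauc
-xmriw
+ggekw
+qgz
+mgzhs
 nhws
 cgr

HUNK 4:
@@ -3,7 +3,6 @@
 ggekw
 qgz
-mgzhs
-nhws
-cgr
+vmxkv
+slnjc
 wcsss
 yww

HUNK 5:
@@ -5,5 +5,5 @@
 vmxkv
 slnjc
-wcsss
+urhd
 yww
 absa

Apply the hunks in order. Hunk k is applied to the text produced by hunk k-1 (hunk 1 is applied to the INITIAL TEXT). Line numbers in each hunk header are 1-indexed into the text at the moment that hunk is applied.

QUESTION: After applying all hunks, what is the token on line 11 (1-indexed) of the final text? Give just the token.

Hunk 1: at line 1 remove [zgo] add [cze] -> 11 lines: ojzvf cze vnauc xmriw nhws gyhkl dby absa cftyw kwj fmi
Hunk 2: at line 4 remove [gyhkl,dby] add [cgr,wcsss,yww] -> 12 lines: ojzvf cze vnauc xmriw nhws cgr wcsss yww absa cftyw kwj fmi
Hunk 3: at line 1 remove [vnauc,xmriw] add [ggekw,qgz,mgzhs] -> 13 lines: ojzvf cze ggekw qgz mgzhs nhws cgr wcsss yww absa cftyw kwj fmi
Hunk 4: at line 3 remove [mgzhs,nhws,cgr] add [vmxkv,slnjc] -> 12 lines: ojzvf cze ggekw qgz vmxkv slnjc wcsss yww absa cftyw kwj fmi
Hunk 5: at line 5 remove [wcsss] add [urhd] -> 12 lines: ojzvf cze ggekw qgz vmxkv slnjc urhd yww absa cftyw kwj fmi
Final line 11: kwj

Answer: kwj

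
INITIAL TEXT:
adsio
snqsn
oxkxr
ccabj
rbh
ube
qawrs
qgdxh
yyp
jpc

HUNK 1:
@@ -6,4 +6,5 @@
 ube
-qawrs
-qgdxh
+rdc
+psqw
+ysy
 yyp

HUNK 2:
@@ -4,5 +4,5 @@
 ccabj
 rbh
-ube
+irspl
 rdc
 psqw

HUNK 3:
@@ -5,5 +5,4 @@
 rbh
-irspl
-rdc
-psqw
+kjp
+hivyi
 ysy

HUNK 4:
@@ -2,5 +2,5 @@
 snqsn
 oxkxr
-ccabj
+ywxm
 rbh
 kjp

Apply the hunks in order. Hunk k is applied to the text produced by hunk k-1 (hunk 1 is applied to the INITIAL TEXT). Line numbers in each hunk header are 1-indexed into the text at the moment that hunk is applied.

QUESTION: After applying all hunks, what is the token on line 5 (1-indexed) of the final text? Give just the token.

Answer: rbh

Derivation:
Hunk 1: at line 6 remove [qawrs,qgdxh] add [rdc,psqw,ysy] -> 11 lines: adsio snqsn oxkxr ccabj rbh ube rdc psqw ysy yyp jpc
Hunk 2: at line 4 remove [ube] add [irspl] -> 11 lines: adsio snqsn oxkxr ccabj rbh irspl rdc psqw ysy yyp jpc
Hunk 3: at line 5 remove [irspl,rdc,psqw] add [kjp,hivyi] -> 10 lines: adsio snqsn oxkxr ccabj rbh kjp hivyi ysy yyp jpc
Hunk 4: at line 2 remove [ccabj] add [ywxm] -> 10 lines: adsio snqsn oxkxr ywxm rbh kjp hivyi ysy yyp jpc
Final line 5: rbh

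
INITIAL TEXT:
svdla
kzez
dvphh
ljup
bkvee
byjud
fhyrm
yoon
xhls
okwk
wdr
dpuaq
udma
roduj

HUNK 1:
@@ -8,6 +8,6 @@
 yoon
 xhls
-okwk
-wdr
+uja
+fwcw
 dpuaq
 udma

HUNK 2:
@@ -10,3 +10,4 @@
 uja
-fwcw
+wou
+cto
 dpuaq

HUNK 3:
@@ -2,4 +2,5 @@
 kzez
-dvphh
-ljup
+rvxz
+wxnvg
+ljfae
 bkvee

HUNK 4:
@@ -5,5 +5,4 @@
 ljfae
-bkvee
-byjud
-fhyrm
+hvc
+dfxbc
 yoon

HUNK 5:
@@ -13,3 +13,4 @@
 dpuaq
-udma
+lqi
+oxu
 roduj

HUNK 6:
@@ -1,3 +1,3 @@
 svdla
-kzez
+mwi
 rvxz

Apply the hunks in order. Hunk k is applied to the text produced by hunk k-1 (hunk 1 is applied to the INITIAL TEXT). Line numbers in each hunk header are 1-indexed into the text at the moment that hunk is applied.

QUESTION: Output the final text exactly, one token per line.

Answer: svdla
mwi
rvxz
wxnvg
ljfae
hvc
dfxbc
yoon
xhls
uja
wou
cto
dpuaq
lqi
oxu
roduj

Derivation:
Hunk 1: at line 8 remove [okwk,wdr] add [uja,fwcw] -> 14 lines: svdla kzez dvphh ljup bkvee byjud fhyrm yoon xhls uja fwcw dpuaq udma roduj
Hunk 2: at line 10 remove [fwcw] add [wou,cto] -> 15 lines: svdla kzez dvphh ljup bkvee byjud fhyrm yoon xhls uja wou cto dpuaq udma roduj
Hunk 3: at line 2 remove [dvphh,ljup] add [rvxz,wxnvg,ljfae] -> 16 lines: svdla kzez rvxz wxnvg ljfae bkvee byjud fhyrm yoon xhls uja wou cto dpuaq udma roduj
Hunk 4: at line 5 remove [bkvee,byjud,fhyrm] add [hvc,dfxbc] -> 15 lines: svdla kzez rvxz wxnvg ljfae hvc dfxbc yoon xhls uja wou cto dpuaq udma roduj
Hunk 5: at line 13 remove [udma] add [lqi,oxu] -> 16 lines: svdla kzez rvxz wxnvg ljfae hvc dfxbc yoon xhls uja wou cto dpuaq lqi oxu roduj
Hunk 6: at line 1 remove [kzez] add [mwi] -> 16 lines: svdla mwi rvxz wxnvg ljfae hvc dfxbc yoon xhls uja wou cto dpuaq lqi oxu roduj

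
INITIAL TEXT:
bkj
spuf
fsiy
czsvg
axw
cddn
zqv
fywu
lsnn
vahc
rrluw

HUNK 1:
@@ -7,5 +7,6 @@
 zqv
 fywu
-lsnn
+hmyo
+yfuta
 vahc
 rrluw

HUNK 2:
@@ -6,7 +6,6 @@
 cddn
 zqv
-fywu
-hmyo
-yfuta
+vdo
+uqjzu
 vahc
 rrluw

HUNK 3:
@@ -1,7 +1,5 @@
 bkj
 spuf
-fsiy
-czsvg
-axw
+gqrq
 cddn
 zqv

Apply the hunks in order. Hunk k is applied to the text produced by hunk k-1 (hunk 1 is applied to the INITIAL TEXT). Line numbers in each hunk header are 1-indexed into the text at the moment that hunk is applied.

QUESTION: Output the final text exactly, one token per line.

Answer: bkj
spuf
gqrq
cddn
zqv
vdo
uqjzu
vahc
rrluw

Derivation:
Hunk 1: at line 7 remove [lsnn] add [hmyo,yfuta] -> 12 lines: bkj spuf fsiy czsvg axw cddn zqv fywu hmyo yfuta vahc rrluw
Hunk 2: at line 6 remove [fywu,hmyo,yfuta] add [vdo,uqjzu] -> 11 lines: bkj spuf fsiy czsvg axw cddn zqv vdo uqjzu vahc rrluw
Hunk 3: at line 1 remove [fsiy,czsvg,axw] add [gqrq] -> 9 lines: bkj spuf gqrq cddn zqv vdo uqjzu vahc rrluw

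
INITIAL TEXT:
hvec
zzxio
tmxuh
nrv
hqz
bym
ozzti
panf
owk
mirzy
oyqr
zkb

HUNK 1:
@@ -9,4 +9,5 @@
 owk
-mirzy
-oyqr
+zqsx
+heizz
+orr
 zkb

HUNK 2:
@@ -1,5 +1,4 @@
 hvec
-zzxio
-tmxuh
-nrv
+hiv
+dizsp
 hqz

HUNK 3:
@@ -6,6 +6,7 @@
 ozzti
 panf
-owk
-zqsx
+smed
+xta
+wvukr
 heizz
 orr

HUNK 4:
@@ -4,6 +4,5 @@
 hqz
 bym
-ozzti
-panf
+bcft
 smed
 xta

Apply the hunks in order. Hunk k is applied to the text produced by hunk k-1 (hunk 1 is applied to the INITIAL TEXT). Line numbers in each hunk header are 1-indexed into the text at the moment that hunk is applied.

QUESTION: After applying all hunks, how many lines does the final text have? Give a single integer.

Answer: 12

Derivation:
Hunk 1: at line 9 remove [mirzy,oyqr] add [zqsx,heizz,orr] -> 13 lines: hvec zzxio tmxuh nrv hqz bym ozzti panf owk zqsx heizz orr zkb
Hunk 2: at line 1 remove [zzxio,tmxuh,nrv] add [hiv,dizsp] -> 12 lines: hvec hiv dizsp hqz bym ozzti panf owk zqsx heizz orr zkb
Hunk 3: at line 6 remove [owk,zqsx] add [smed,xta,wvukr] -> 13 lines: hvec hiv dizsp hqz bym ozzti panf smed xta wvukr heizz orr zkb
Hunk 4: at line 4 remove [ozzti,panf] add [bcft] -> 12 lines: hvec hiv dizsp hqz bym bcft smed xta wvukr heizz orr zkb
Final line count: 12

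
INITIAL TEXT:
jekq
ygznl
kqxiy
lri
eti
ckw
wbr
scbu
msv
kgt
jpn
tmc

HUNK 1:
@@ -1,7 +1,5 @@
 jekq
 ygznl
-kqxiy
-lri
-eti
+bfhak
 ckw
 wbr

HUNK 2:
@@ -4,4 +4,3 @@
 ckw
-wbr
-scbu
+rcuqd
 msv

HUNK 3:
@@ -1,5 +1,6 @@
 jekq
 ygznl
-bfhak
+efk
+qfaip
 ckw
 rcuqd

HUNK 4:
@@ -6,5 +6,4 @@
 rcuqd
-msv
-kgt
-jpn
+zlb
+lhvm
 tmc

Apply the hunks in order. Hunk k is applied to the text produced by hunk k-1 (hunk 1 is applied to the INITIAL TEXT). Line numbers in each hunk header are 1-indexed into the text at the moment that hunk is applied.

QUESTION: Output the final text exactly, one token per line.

Hunk 1: at line 1 remove [kqxiy,lri,eti] add [bfhak] -> 10 lines: jekq ygznl bfhak ckw wbr scbu msv kgt jpn tmc
Hunk 2: at line 4 remove [wbr,scbu] add [rcuqd] -> 9 lines: jekq ygznl bfhak ckw rcuqd msv kgt jpn tmc
Hunk 3: at line 1 remove [bfhak] add [efk,qfaip] -> 10 lines: jekq ygznl efk qfaip ckw rcuqd msv kgt jpn tmc
Hunk 4: at line 6 remove [msv,kgt,jpn] add [zlb,lhvm] -> 9 lines: jekq ygznl efk qfaip ckw rcuqd zlb lhvm tmc

Answer: jekq
ygznl
efk
qfaip
ckw
rcuqd
zlb
lhvm
tmc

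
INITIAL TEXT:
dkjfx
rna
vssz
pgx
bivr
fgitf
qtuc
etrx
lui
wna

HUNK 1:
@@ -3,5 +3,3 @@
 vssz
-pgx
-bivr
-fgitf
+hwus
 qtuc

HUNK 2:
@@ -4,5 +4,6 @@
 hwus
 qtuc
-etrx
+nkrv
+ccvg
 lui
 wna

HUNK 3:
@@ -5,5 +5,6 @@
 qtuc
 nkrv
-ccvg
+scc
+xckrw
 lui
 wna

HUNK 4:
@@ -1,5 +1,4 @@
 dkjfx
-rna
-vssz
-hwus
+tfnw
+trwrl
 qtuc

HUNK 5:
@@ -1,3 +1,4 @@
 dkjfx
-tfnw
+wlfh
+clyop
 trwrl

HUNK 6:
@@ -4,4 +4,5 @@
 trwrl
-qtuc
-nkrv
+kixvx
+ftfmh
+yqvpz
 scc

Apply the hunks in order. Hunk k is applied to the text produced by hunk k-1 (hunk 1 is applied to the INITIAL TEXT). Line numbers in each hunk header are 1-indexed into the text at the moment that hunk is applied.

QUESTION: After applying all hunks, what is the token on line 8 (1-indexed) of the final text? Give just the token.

Answer: scc

Derivation:
Hunk 1: at line 3 remove [pgx,bivr,fgitf] add [hwus] -> 8 lines: dkjfx rna vssz hwus qtuc etrx lui wna
Hunk 2: at line 4 remove [etrx] add [nkrv,ccvg] -> 9 lines: dkjfx rna vssz hwus qtuc nkrv ccvg lui wna
Hunk 3: at line 5 remove [ccvg] add [scc,xckrw] -> 10 lines: dkjfx rna vssz hwus qtuc nkrv scc xckrw lui wna
Hunk 4: at line 1 remove [rna,vssz,hwus] add [tfnw,trwrl] -> 9 lines: dkjfx tfnw trwrl qtuc nkrv scc xckrw lui wna
Hunk 5: at line 1 remove [tfnw] add [wlfh,clyop] -> 10 lines: dkjfx wlfh clyop trwrl qtuc nkrv scc xckrw lui wna
Hunk 6: at line 4 remove [qtuc,nkrv] add [kixvx,ftfmh,yqvpz] -> 11 lines: dkjfx wlfh clyop trwrl kixvx ftfmh yqvpz scc xckrw lui wna
Final line 8: scc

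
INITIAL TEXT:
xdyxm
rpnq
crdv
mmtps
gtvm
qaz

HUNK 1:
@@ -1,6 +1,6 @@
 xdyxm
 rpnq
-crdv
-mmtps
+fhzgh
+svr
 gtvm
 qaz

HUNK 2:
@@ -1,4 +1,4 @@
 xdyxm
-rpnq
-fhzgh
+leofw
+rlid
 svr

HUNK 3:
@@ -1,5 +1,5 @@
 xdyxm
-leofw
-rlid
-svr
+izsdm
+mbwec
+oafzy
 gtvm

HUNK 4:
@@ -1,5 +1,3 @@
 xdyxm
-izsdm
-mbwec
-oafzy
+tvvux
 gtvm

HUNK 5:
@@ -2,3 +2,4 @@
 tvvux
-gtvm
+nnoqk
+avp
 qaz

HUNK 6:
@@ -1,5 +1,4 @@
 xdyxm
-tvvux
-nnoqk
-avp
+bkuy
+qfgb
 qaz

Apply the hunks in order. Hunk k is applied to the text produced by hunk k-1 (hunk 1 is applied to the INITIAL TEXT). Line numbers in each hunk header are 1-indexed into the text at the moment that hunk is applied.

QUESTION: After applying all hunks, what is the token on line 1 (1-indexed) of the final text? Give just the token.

Hunk 1: at line 1 remove [crdv,mmtps] add [fhzgh,svr] -> 6 lines: xdyxm rpnq fhzgh svr gtvm qaz
Hunk 2: at line 1 remove [rpnq,fhzgh] add [leofw,rlid] -> 6 lines: xdyxm leofw rlid svr gtvm qaz
Hunk 3: at line 1 remove [leofw,rlid,svr] add [izsdm,mbwec,oafzy] -> 6 lines: xdyxm izsdm mbwec oafzy gtvm qaz
Hunk 4: at line 1 remove [izsdm,mbwec,oafzy] add [tvvux] -> 4 lines: xdyxm tvvux gtvm qaz
Hunk 5: at line 2 remove [gtvm] add [nnoqk,avp] -> 5 lines: xdyxm tvvux nnoqk avp qaz
Hunk 6: at line 1 remove [tvvux,nnoqk,avp] add [bkuy,qfgb] -> 4 lines: xdyxm bkuy qfgb qaz
Final line 1: xdyxm

Answer: xdyxm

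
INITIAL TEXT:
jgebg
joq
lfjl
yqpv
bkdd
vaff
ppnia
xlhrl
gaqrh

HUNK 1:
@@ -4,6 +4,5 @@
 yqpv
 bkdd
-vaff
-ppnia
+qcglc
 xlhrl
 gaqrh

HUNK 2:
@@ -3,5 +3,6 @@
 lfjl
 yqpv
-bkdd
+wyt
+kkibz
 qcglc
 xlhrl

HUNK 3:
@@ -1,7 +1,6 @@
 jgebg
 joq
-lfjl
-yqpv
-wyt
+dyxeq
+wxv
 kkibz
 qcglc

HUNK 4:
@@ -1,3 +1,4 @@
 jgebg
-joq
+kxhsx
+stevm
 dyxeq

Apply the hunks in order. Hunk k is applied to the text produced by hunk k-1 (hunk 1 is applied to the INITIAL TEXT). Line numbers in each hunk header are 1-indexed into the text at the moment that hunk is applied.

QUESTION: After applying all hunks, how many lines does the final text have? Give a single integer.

Answer: 9

Derivation:
Hunk 1: at line 4 remove [vaff,ppnia] add [qcglc] -> 8 lines: jgebg joq lfjl yqpv bkdd qcglc xlhrl gaqrh
Hunk 2: at line 3 remove [bkdd] add [wyt,kkibz] -> 9 lines: jgebg joq lfjl yqpv wyt kkibz qcglc xlhrl gaqrh
Hunk 3: at line 1 remove [lfjl,yqpv,wyt] add [dyxeq,wxv] -> 8 lines: jgebg joq dyxeq wxv kkibz qcglc xlhrl gaqrh
Hunk 4: at line 1 remove [joq] add [kxhsx,stevm] -> 9 lines: jgebg kxhsx stevm dyxeq wxv kkibz qcglc xlhrl gaqrh
Final line count: 9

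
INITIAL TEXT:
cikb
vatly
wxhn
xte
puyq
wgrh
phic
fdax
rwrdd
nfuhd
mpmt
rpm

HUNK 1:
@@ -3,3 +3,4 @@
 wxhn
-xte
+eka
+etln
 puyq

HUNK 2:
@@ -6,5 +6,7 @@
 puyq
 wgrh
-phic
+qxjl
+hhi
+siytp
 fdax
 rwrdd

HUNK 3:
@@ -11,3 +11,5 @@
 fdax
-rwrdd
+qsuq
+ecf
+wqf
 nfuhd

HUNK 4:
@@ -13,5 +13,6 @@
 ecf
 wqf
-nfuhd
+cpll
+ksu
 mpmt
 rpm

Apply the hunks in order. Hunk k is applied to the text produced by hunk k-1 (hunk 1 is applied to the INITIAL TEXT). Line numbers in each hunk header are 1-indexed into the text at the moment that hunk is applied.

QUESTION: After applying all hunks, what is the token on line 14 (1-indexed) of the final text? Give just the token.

Hunk 1: at line 3 remove [xte] add [eka,etln] -> 13 lines: cikb vatly wxhn eka etln puyq wgrh phic fdax rwrdd nfuhd mpmt rpm
Hunk 2: at line 6 remove [phic] add [qxjl,hhi,siytp] -> 15 lines: cikb vatly wxhn eka etln puyq wgrh qxjl hhi siytp fdax rwrdd nfuhd mpmt rpm
Hunk 3: at line 11 remove [rwrdd] add [qsuq,ecf,wqf] -> 17 lines: cikb vatly wxhn eka etln puyq wgrh qxjl hhi siytp fdax qsuq ecf wqf nfuhd mpmt rpm
Hunk 4: at line 13 remove [nfuhd] add [cpll,ksu] -> 18 lines: cikb vatly wxhn eka etln puyq wgrh qxjl hhi siytp fdax qsuq ecf wqf cpll ksu mpmt rpm
Final line 14: wqf

Answer: wqf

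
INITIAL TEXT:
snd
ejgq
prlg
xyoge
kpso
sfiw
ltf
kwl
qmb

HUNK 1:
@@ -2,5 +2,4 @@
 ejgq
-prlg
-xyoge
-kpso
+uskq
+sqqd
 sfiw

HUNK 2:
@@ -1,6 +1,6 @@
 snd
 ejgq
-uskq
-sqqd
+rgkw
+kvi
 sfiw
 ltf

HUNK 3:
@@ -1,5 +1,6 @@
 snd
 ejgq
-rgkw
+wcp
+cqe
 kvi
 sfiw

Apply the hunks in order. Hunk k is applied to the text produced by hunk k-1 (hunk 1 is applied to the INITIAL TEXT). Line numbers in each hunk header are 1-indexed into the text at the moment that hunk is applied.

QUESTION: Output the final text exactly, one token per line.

Hunk 1: at line 2 remove [prlg,xyoge,kpso] add [uskq,sqqd] -> 8 lines: snd ejgq uskq sqqd sfiw ltf kwl qmb
Hunk 2: at line 1 remove [uskq,sqqd] add [rgkw,kvi] -> 8 lines: snd ejgq rgkw kvi sfiw ltf kwl qmb
Hunk 3: at line 1 remove [rgkw] add [wcp,cqe] -> 9 lines: snd ejgq wcp cqe kvi sfiw ltf kwl qmb

Answer: snd
ejgq
wcp
cqe
kvi
sfiw
ltf
kwl
qmb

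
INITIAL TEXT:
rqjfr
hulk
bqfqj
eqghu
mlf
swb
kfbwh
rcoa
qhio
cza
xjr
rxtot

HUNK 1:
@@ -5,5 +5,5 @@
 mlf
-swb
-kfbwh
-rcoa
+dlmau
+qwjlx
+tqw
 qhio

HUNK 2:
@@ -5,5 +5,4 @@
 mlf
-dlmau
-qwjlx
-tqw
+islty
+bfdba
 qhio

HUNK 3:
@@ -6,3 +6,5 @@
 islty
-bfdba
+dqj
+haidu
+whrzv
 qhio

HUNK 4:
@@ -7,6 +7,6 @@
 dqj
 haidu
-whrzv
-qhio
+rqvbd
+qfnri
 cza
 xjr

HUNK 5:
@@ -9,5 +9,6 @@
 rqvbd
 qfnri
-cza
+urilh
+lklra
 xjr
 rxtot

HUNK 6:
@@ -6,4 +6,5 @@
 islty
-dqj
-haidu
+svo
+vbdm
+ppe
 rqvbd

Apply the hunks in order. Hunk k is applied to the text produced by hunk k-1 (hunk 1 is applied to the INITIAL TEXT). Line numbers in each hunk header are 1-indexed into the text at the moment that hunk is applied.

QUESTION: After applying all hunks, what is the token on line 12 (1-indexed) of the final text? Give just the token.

Hunk 1: at line 5 remove [swb,kfbwh,rcoa] add [dlmau,qwjlx,tqw] -> 12 lines: rqjfr hulk bqfqj eqghu mlf dlmau qwjlx tqw qhio cza xjr rxtot
Hunk 2: at line 5 remove [dlmau,qwjlx,tqw] add [islty,bfdba] -> 11 lines: rqjfr hulk bqfqj eqghu mlf islty bfdba qhio cza xjr rxtot
Hunk 3: at line 6 remove [bfdba] add [dqj,haidu,whrzv] -> 13 lines: rqjfr hulk bqfqj eqghu mlf islty dqj haidu whrzv qhio cza xjr rxtot
Hunk 4: at line 7 remove [whrzv,qhio] add [rqvbd,qfnri] -> 13 lines: rqjfr hulk bqfqj eqghu mlf islty dqj haidu rqvbd qfnri cza xjr rxtot
Hunk 5: at line 9 remove [cza] add [urilh,lklra] -> 14 lines: rqjfr hulk bqfqj eqghu mlf islty dqj haidu rqvbd qfnri urilh lklra xjr rxtot
Hunk 6: at line 6 remove [dqj,haidu] add [svo,vbdm,ppe] -> 15 lines: rqjfr hulk bqfqj eqghu mlf islty svo vbdm ppe rqvbd qfnri urilh lklra xjr rxtot
Final line 12: urilh

Answer: urilh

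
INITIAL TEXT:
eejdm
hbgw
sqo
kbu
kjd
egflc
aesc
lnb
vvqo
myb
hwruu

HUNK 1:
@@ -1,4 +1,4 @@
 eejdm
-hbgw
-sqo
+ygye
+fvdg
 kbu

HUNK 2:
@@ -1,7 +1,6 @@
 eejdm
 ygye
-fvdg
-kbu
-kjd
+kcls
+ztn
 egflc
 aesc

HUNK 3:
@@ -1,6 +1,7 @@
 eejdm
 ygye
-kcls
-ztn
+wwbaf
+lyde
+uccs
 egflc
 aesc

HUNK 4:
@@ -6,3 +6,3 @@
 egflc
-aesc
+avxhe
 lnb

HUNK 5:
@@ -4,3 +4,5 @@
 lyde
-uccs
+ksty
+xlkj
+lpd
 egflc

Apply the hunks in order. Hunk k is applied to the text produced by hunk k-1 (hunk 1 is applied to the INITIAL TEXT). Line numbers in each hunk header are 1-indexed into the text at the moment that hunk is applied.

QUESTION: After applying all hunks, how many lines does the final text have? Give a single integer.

Hunk 1: at line 1 remove [hbgw,sqo] add [ygye,fvdg] -> 11 lines: eejdm ygye fvdg kbu kjd egflc aesc lnb vvqo myb hwruu
Hunk 2: at line 1 remove [fvdg,kbu,kjd] add [kcls,ztn] -> 10 lines: eejdm ygye kcls ztn egflc aesc lnb vvqo myb hwruu
Hunk 3: at line 1 remove [kcls,ztn] add [wwbaf,lyde,uccs] -> 11 lines: eejdm ygye wwbaf lyde uccs egflc aesc lnb vvqo myb hwruu
Hunk 4: at line 6 remove [aesc] add [avxhe] -> 11 lines: eejdm ygye wwbaf lyde uccs egflc avxhe lnb vvqo myb hwruu
Hunk 5: at line 4 remove [uccs] add [ksty,xlkj,lpd] -> 13 lines: eejdm ygye wwbaf lyde ksty xlkj lpd egflc avxhe lnb vvqo myb hwruu
Final line count: 13

Answer: 13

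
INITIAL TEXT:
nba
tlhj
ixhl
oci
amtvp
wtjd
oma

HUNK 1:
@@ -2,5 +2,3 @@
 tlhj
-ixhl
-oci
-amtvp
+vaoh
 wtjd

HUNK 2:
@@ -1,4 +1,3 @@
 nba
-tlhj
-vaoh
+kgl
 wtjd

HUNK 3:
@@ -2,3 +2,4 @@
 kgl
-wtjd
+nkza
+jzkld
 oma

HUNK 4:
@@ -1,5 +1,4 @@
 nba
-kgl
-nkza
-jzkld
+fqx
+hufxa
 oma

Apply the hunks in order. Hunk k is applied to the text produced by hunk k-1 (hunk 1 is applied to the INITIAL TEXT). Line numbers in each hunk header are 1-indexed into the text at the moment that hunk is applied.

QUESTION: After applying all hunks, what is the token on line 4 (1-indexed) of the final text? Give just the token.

Hunk 1: at line 2 remove [ixhl,oci,amtvp] add [vaoh] -> 5 lines: nba tlhj vaoh wtjd oma
Hunk 2: at line 1 remove [tlhj,vaoh] add [kgl] -> 4 lines: nba kgl wtjd oma
Hunk 3: at line 2 remove [wtjd] add [nkza,jzkld] -> 5 lines: nba kgl nkza jzkld oma
Hunk 4: at line 1 remove [kgl,nkza,jzkld] add [fqx,hufxa] -> 4 lines: nba fqx hufxa oma
Final line 4: oma

Answer: oma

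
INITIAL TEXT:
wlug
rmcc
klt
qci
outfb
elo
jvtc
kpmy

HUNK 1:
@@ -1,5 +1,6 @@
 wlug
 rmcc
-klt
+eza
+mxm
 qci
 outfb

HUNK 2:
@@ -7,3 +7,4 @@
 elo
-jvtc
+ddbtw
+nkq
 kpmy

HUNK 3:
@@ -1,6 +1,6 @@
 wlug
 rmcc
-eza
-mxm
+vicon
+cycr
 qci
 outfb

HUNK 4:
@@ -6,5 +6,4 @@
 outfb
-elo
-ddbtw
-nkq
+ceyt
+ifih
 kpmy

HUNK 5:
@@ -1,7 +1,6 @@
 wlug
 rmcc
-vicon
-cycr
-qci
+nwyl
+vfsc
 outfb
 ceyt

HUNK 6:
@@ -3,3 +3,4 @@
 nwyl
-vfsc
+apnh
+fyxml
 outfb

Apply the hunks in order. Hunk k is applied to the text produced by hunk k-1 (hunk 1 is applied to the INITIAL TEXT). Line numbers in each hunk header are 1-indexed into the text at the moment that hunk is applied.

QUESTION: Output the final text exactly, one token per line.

Answer: wlug
rmcc
nwyl
apnh
fyxml
outfb
ceyt
ifih
kpmy

Derivation:
Hunk 1: at line 1 remove [klt] add [eza,mxm] -> 9 lines: wlug rmcc eza mxm qci outfb elo jvtc kpmy
Hunk 2: at line 7 remove [jvtc] add [ddbtw,nkq] -> 10 lines: wlug rmcc eza mxm qci outfb elo ddbtw nkq kpmy
Hunk 3: at line 1 remove [eza,mxm] add [vicon,cycr] -> 10 lines: wlug rmcc vicon cycr qci outfb elo ddbtw nkq kpmy
Hunk 4: at line 6 remove [elo,ddbtw,nkq] add [ceyt,ifih] -> 9 lines: wlug rmcc vicon cycr qci outfb ceyt ifih kpmy
Hunk 5: at line 1 remove [vicon,cycr,qci] add [nwyl,vfsc] -> 8 lines: wlug rmcc nwyl vfsc outfb ceyt ifih kpmy
Hunk 6: at line 3 remove [vfsc] add [apnh,fyxml] -> 9 lines: wlug rmcc nwyl apnh fyxml outfb ceyt ifih kpmy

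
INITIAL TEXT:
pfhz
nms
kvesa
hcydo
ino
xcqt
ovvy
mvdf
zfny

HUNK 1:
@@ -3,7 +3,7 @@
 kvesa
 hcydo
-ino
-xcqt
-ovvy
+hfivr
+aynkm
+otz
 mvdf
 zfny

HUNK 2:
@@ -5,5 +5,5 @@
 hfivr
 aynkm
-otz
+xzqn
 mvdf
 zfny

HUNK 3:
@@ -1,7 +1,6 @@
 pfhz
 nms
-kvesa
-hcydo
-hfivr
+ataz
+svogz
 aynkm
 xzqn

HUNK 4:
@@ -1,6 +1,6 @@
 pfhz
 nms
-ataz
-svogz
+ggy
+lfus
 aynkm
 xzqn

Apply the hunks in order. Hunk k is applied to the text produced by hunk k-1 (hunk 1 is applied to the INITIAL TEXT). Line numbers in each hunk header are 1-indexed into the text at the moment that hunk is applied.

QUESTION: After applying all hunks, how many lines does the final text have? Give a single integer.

Hunk 1: at line 3 remove [ino,xcqt,ovvy] add [hfivr,aynkm,otz] -> 9 lines: pfhz nms kvesa hcydo hfivr aynkm otz mvdf zfny
Hunk 2: at line 5 remove [otz] add [xzqn] -> 9 lines: pfhz nms kvesa hcydo hfivr aynkm xzqn mvdf zfny
Hunk 3: at line 1 remove [kvesa,hcydo,hfivr] add [ataz,svogz] -> 8 lines: pfhz nms ataz svogz aynkm xzqn mvdf zfny
Hunk 4: at line 1 remove [ataz,svogz] add [ggy,lfus] -> 8 lines: pfhz nms ggy lfus aynkm xzqn mvdf zfny
Final line count: 8

Answer: 8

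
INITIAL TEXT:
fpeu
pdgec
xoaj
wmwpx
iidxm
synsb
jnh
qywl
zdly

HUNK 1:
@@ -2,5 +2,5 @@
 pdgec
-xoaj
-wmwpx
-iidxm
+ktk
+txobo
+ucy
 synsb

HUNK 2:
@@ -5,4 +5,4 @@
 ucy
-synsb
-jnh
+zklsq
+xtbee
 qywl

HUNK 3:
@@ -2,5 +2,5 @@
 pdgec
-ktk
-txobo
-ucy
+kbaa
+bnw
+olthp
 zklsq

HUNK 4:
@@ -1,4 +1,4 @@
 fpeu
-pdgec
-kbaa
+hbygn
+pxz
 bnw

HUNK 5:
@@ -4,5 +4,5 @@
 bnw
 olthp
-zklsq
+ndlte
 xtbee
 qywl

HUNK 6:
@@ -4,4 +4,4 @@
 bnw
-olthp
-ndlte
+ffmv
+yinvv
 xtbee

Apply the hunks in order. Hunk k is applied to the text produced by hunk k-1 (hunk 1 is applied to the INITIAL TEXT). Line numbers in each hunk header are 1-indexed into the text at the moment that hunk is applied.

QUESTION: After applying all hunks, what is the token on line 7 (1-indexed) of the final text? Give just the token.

Answer: xtbee

Derivation:
Hunk 1: at line 2 remove [xoaj,wmwpx,iidxm] add [ktk,txobo,ucy] -> 9 lines: fpeu pdgec ktk txobo ucy synsb jnh qywl zdly
Hunk 2: at line 5 remove [synsb,jnh] add [zklsq,xtbee] -> 9 lines: fpeu pdgec ktk txobo ucy zklsq xtbee qywl zdly
Hunk 3: at line 2 remove [ktk,txobo,ucy] add [kbaa,bnw,olthp] -> 9 lines: fpeu pdgec kbaa bnw olthp zklsq xtbee qywl zdly
Hunk 4: at line 1 remove [pdgec,kbaa] add [hbygn,pxz] -> 9 lines: fpeu hbygn pxz bnw olthp zklsq xtbee qywl zdly
Hunk 5: at line 4 remove [zklsq] add [ndlte] -> 9 lines: fpeu hbygn pxz bnw olthp ndlte xtbee qywl zdly
Hunk 6: at line 4 remove [olthp,ndlte] add [ffmv,yinvv] -> 9 lines: fpeu hbygn pxz bnw ffmv yinvv xtbee qywl zdly
Final line 7: xtbee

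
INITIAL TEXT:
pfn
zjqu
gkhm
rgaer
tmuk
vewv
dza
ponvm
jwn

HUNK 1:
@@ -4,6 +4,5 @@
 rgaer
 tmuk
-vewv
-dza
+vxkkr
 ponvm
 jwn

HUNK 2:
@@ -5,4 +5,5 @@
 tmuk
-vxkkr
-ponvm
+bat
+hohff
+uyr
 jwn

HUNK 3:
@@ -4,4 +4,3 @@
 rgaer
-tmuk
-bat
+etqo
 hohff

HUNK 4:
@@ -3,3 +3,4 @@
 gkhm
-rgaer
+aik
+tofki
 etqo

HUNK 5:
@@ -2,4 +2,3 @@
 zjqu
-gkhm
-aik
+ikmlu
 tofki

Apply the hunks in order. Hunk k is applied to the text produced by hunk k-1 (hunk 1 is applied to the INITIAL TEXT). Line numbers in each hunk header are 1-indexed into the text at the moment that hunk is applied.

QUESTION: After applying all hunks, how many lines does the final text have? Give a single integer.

Hunk 1: at line 4 remove [vewv,dza] add [vxkkr] -> 8 lines: pfn zjqu gkhm rgaer tmuk vxkkr ponvm jwn
Hunk 2: at line 5 remove [vxkkr,ponvm] add [bat,hohff,uyr] -> 9 lines: pfn zjqu gkhm rgaer tmuk bat hohff uyr jwn
Hunk 3: at line 4 remove [tmuk,bat] add [etqo] -> 8 lines: pfn zjqu gkhm rgaer etqo hohff uyr jwn
Hunk 4: at line 3 remove [rgaer] add [aik,tofki] -> 9 lines: pfn zjqu gkhm aik tofki etqo hohff uyr jwn
Hunk 5: at line 2 remove [gkhm,aik] add [ikmlu] -> 8 lines: pfn zjqu ikmlu tofki etqo hohff uyr jwn
Final line count: 8

Answer: 8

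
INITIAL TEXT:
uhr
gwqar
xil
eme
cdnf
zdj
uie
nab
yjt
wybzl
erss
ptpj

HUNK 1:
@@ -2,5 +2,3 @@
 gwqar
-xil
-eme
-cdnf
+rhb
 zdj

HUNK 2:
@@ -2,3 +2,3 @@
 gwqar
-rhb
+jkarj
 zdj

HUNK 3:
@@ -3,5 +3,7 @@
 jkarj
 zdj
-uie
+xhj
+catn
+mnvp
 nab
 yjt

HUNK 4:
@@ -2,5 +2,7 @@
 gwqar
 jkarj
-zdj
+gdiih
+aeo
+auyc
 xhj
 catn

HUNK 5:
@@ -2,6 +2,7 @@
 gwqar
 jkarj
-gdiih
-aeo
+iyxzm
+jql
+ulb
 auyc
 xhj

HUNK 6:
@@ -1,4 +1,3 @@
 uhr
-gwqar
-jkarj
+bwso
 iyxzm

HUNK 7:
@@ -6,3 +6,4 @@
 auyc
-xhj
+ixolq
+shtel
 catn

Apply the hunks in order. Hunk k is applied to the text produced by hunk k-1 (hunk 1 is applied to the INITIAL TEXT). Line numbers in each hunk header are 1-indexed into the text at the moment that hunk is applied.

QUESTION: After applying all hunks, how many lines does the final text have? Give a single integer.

Hunk 1: at line 2 remove [xil,eme,cdnf] add [rhb] -> 10 lines: uhr gwqar rhb zdj uie nab yjt wybzl erss ptpj
Hunk 2: at line 2 remove [rhb] add [jkarj] -> 10 lines: uhr gwqar jkarj zdj uie nab yjt wybzl erss ptpj
Hunk 3: at line 3 remove [uie] add [xhj,catn,mnvp] -> 12 lines: uhr gwqar jkarj zdj xhj catn mnvp nab yjt wybzl erss ptpj
Hunk 4: at line 2 remove [zdj] add [gdiih,aeo,auyc] -> 14 lines: uhr gwqar jkarj gdiih aeo auyc xhj catn mnvp nab yjt wybzl erss ptpj
Hunk 5: at line 2 remove [gdiih,aeo] add [iyxzm,jql,ulb] -> 15 lines: uhr gwqar jkarj iyxzm jql ulb auyc xhj catn mnvp nab yjt wybzl erss ptpj
Hunk 6: at line 1 remove [gwqar,jkarj] add [bwso] -> 14 lines: uhr bwso iyxzm jql ulb auyc xhj catn mnvp nab yjt wybzl erss ptpj
Hunk 7: at line 6 remove [xhj] add [ixolq,shtel] -> 15 lines: uhr bwso iyxzm jql ulb auyc ixolq shtel catn mnvp nab yjt wybzl erss ptpj
Final line count: 15

Answer: 15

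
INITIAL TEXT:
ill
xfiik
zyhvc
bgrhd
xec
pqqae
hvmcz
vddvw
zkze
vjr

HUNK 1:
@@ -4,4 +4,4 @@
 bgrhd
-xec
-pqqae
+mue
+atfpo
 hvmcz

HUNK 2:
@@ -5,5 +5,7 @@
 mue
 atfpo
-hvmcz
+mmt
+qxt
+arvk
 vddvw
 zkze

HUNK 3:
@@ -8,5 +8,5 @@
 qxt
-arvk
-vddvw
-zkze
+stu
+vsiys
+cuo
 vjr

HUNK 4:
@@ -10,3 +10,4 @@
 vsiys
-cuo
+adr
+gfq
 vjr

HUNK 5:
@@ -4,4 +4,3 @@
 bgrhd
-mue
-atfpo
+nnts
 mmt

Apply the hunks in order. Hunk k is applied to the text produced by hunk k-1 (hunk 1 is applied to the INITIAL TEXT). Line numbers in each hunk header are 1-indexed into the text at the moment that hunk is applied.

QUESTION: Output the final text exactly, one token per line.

Answer: ill
xfiik
zyhvc
bgrhd
nnts
mmt
qxt
stu
vsiys
adr
gfq
vjr

Derivation:
Hunk 1: at line 4 remove [xec,pqqae] add [mue,atfpo] -> 10 lines: ill xfiik zyhvc bgrhd mue atfpo hvmcz vddvw zkze vjr
Hunk 2: at line 5 remove [hvmcz] add [mmt,qxt,arvk] -> 12 lines: ill xfiik zyhvc bgrhd mue atfpo mmt qxt arvk vddvw zkze vjr
Hunk 3: at line 8 remove [arvk,vddvw,zkze] add [stu,vsiys,cuo] -> 12 lines: ill xfiik zyhvc bgrhd mue atfpo mmt qxt stu vsiys cuo vjr
Hunk 4: at line 10 remove [cuo] add [adr,gfq] -> 13 lines: ill xfiik zyhvc bgrhd mue atfpo mmt qxt stu vsiys adr gfq vjr
Hunk 5: at line 4 remove [mue,atfpo] add [nnts] -> 12 lines: ill xfiik zyhvc bgrhd nnts mmt qxt stu vsiys adr gfq vjr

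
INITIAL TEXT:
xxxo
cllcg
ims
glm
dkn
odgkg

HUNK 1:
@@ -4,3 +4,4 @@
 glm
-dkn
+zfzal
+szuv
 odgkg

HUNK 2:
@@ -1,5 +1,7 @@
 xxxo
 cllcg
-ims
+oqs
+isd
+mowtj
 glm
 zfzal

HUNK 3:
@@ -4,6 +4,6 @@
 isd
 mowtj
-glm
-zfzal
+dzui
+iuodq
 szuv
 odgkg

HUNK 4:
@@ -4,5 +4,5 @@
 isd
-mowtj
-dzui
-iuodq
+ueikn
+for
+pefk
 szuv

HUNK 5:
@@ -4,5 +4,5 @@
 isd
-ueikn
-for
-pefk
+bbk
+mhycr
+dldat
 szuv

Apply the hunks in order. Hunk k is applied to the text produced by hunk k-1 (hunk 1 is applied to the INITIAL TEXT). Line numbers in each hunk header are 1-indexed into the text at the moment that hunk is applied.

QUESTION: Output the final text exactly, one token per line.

Answer: xxxo
cllcg
oqs
isd
bbk
mhycr
dldat
szuv
odgkg

Derivation:
Hunk 1: at line 4 remove [dkn] add [zfzal,szuv] -> 7 lines: xxxo cllcg ims glm zfzal szuv odgkg
Hunk 2: at line 1 remove [ims] add [oqs,isd,mowtj] -> 9 lines: xxxo cllcg oqs isd mowtj glm zfzal szuv odgkg
Hunk 3: at line 4 remove [glm,zfzal] add [dzui,iuodq] -> 9 lines: xxxo cllcg oqs isd mowtj dzui iuodq szuv odgkg
Hunk 4: at line 4 remove [mowtj,dzui,iuodq] add [ueikn,for,pefk] -> 9 lines: xxxo cllcg oqs isd ueikn for pefk szuv odgkg
Hunk 5: at line 4 remove [ueikn,for,pefk] add [bbk,mhycr,dldat] -> 9 lines: xxxo cllcg oqs isd bbk mhycr dldat szuv odgkg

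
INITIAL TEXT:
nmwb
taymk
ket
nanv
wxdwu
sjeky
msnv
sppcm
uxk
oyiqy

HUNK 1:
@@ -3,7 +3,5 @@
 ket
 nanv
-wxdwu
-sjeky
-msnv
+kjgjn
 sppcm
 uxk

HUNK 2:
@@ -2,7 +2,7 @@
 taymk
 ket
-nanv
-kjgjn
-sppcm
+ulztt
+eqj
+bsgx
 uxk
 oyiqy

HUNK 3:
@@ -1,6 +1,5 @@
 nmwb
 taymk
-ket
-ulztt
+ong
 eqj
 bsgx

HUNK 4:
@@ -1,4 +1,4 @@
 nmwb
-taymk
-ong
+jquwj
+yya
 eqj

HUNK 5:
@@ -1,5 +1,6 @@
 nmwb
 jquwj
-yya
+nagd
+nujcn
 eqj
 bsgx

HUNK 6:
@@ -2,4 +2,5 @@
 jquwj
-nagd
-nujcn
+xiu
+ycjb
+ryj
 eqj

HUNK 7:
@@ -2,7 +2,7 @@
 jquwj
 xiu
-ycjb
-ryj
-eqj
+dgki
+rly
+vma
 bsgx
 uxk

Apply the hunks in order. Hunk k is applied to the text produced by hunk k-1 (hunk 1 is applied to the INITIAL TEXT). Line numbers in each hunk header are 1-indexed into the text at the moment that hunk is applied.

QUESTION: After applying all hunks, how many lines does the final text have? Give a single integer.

Answer: 9

Derivation:
Hunk 1: at line 3 remove [wxdwu,sjeky,msnv] add [kjgjn] -> 8 lines: nmwb taymk ket nanv kjgjn sppcm uxk oyiqy
Hunk 2: at line 2 remove [nanv,kjgjn,sppcm] add [ulztt,eqj,bsgx] -> 8 lines: nmwb taymk ket ulztt eqj bsgx uxk oyiqy
Hunk 3: at line 1 remove [ket,ulztt] add [ong] -> 7 lines: nmwb taymk ong eqj bsgx uxk oyiqy
Hunk 4: at line 1 remove [taymk,ong] add [jquwj,yya] -> 7 lines: nmwb jquwj yya eqj bsgx uxk oyiqy
Hunk 5: at line 1 remove [yya] add [nagd,nujcn] -> 8 lines: nmwb jquwj nagd nujcn eqj bsgx uxk oyiqy
Hunk 6: at line 2 remove [nagd,nujcn] add [xiu,ycjb,ryj] -> 9 lines: nmwb jquwj xiu ycjb ryj eqj bsgx uxk oyiqy
Hunk 7: at line 2 remove [ycjb,ryj,eqj] add [dgki,rly,vma] -> 9 lines: nmwb jquwj xiu dgki rly vma bsgx uxk oyiqy
Final line count: 9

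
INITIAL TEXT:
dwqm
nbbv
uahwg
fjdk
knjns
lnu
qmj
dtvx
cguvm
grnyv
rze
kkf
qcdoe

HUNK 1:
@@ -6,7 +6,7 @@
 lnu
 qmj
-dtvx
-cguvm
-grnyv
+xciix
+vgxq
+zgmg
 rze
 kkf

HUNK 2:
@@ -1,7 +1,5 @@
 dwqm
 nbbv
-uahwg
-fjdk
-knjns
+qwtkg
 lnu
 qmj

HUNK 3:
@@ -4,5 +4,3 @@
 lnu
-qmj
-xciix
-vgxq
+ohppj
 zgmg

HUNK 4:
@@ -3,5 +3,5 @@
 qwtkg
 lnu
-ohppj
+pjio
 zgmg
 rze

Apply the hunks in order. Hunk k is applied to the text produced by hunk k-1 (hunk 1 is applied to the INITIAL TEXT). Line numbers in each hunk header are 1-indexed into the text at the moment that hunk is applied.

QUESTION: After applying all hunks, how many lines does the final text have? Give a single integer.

Hunk 1: at line 6 remove [dtvx,cguvm,grnyv] add [xciix,vgxq,zgmg] -> 13 lines: dwqm nbbv uahwg fjdk knjns lnu qmj xciix vgxq zgmg rze kkf qcdoe
Hunk 2: at line 1 remove [uahwg,fjdk,knjns] add [qwtkg] -> 11 lines: dwqm nbbv qwtkg lnu qmj xciix vgxq zgmg rze kkf qcdoe
Hunk 3: at line 4 remove [qmj,xciix,vgxq] add [ohppj] -> 9 lines: dwqm nbbv qwtkg lnu ohppj zgmg rze kkf qcdoe
Hunk 4: at line 3 remove [ohppj] add [pjio] -> 9 lines: dwqm nbbv qwtkg lnu pjio zgmg rze kkf qcdoe
Final line count: 9

Answer: 9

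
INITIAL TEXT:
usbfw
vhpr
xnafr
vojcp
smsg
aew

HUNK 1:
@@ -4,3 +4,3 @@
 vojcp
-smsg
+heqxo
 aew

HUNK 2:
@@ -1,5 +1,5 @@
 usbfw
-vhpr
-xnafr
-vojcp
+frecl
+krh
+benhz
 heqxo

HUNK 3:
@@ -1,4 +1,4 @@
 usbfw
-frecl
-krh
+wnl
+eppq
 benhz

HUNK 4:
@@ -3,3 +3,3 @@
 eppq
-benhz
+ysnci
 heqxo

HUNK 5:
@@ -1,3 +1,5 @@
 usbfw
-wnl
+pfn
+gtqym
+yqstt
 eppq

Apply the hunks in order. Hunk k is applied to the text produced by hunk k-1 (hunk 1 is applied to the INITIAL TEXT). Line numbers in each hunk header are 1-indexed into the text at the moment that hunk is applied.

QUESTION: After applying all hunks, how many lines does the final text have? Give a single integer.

Answer: 8

Derivation:
Hunk 1: at line 4 remove [smsg] add [heqxo] -> 6 lines: usbfw vhpr xnafr vojcp heqxo aew
Hunk 2: at line 1 remove [vhpr,xnafr,vojcp] add [frecl,krh,benhz] -> 6 lines: usbfw frecl krh benhz heqxo aew
Hunk 3: at line 1 remove [frecl,krh] add [wnl,eppq] -> 6 lines: usbfw wnl eppq benhz heqxo aew
Hunk 4: at line 3 remove [benhz] add [ysnci] -> 6 lines: usbfw wnl eppq ysnci heqxo aew
Hunk 5: at line 1 remove [wnl] add [pfn,gtqym,yqstt] -> 8 lines: usbfw pfn gtqym yqstt eppq ysnci heqxo aew
Final line count: 8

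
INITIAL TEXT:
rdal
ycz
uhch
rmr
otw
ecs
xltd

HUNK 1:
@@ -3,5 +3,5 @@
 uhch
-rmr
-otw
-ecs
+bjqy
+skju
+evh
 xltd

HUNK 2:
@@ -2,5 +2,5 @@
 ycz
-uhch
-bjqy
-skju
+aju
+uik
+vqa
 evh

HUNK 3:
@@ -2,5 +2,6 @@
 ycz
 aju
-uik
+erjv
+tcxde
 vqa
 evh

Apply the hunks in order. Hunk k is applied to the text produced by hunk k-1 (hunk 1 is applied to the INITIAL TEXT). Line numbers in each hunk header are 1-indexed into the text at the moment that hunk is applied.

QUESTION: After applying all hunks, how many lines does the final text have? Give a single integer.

Hunk 1: at line 3 remove [rmr,otw,ecs] add [bjqy,skju,evh] -> 7 lines: rdal ycz uhch bjqy skju evh xltd
Hunk 2: at line 2 remove [uhch,bjqy,skju] add [aju,uik,vqa] -> 7 lines: rdal ycz aju uik vqa evh xltd
Hunk 3: at line 2 remove [uik] add [erjv,tcxde] -> 8 lines: rdal ycz aju erjv tcxde vqa evh xltd
Final line count: 8

Answer: 8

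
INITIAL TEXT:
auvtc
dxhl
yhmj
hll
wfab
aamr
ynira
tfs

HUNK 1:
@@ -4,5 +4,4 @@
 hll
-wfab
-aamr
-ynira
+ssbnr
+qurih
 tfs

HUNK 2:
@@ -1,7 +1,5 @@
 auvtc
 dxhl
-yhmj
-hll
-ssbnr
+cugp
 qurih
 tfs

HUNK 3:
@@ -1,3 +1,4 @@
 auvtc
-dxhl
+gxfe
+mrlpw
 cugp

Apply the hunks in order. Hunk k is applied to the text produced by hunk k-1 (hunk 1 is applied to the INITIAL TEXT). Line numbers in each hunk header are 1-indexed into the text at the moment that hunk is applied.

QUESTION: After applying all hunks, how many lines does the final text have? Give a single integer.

Hunk 1: at line 4 remove [wfab,aamr,ynira] add [ssbnr,qurih] -> 7 lines: auvtc dxhl yhmj hll ssbnr qurih tfs
Hunk 2: at line 1 remove [yhmj,hll,ssbnr] add [cugp] -> 5 lines: auvtc dxhl cugp qurih tfs
Hunk 3: at line 1 remove [dxhl] add [gxfe,mrlpw] -> 6 lines: auvtc gxfe mrlpw cugp qurih tfs
Final line count: 6

Answer: 6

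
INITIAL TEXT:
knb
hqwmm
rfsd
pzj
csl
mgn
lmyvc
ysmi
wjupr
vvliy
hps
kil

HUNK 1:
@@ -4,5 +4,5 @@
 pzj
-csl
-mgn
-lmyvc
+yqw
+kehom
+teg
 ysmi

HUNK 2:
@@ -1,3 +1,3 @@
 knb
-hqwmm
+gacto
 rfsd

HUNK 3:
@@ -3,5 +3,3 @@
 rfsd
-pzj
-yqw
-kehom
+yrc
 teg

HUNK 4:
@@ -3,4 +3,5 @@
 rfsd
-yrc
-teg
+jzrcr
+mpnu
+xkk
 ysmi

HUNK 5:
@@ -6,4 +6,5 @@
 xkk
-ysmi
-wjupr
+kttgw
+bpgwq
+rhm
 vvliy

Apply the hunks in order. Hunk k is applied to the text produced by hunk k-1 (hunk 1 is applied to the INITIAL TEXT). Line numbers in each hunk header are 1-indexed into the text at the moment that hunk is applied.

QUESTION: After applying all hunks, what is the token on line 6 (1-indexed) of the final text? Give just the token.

Answer: xkk

Derivation:
Hunk 1: at line 4 remove [csl,mgn,lmyvc] add [yqw,kehom,teg] -> 12 lines: knb hqwmm rfsd pzj yqw kehom teg ysmi wjupr vvliy hps kil
Hunk 2: at line 1 remove [hqwmm] add [gacto] -> 12 lines: knb gacto rfsd pzj yqw kehom teg ysmi wjupr vvliy hps kil
Hunk 3: at line 3 remove [pzj,yqw,kehom] add [yrc] -> 10 lines: knb gacto rfsd yrc teg ysmi wjupr vvliy hps kil
Hunk 4: at line 3 remove [yrc,teg] add [jzrcr,mpnu,xkk] -> 11 lines: knb gacto rfsd jzrcr mpnu xkk ysmi wjupr vvliy hps kil
Hunk 5: at line 6 remove [ysmi,wjupr] add [kttgw,bpgwq,rhm] -> 12 lines: knb gacto rfsd jzrcr mpnu xkk kttgw bpgwq rhm vvliy hps kil
Final line 6: xkk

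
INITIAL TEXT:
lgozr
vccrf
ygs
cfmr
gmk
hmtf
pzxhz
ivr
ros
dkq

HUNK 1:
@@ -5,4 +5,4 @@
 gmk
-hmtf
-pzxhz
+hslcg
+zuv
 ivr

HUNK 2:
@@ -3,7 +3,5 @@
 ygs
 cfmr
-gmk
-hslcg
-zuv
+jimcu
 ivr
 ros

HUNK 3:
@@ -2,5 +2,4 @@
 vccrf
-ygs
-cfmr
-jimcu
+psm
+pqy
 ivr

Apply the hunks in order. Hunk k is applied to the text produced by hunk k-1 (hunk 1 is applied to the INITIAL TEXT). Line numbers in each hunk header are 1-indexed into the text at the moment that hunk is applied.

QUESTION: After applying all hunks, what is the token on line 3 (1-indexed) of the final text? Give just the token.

Hunk 1: at line 5 remove [hmtf,pzxhz] add [hslcg,zuv] -> 10 lines: lgozr vccrf ygs cfmr gmk hslcg zuv ivr ros dkq
Hunk 2: at line 3 remove [gmk,hslcg,zuv] add [jimcu] -> 8 lines: lgozr vccrf ygs cfmr jimcu ivr ros dkq
Hunk 3: at line 2 remove [ygs,cfmr,jimcu] add [psm,pqy] -> 7 lines: lgozr vccrf psm pqy ivr ros dkq
Final line 3: psm

Answer: psm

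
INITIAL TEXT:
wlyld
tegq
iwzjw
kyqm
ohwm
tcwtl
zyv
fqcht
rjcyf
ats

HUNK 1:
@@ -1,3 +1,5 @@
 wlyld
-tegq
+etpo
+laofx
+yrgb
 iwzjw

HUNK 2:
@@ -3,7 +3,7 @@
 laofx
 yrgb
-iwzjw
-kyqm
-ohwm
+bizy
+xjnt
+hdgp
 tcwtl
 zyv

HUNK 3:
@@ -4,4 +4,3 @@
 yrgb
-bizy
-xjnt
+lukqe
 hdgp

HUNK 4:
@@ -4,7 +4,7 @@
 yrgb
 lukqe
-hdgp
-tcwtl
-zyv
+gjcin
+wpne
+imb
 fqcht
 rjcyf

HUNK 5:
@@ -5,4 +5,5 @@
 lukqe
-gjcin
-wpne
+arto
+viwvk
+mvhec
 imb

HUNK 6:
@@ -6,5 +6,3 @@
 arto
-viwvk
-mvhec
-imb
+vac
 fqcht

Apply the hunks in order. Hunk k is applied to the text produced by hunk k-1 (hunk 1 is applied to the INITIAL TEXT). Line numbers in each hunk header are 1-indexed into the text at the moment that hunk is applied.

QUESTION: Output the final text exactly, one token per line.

Hunk 1: at line 1 remove [tegq] add [etpo,laofx,yrgb] -> 12 lines: wlyld etpo laofx yrgb iwzjw kyqm ohwm tcwtl zyv fqcht rjcyf ats
Hunk 2: at line 3 remove [iwzjw,kyqm,ohwm] add [bizy,xjnt,hdgp] -> 12 lines: wlyld etpo laofx yrgb bizy xjnt hdgp tcwtl zyv fqcht rjcyf ats
Hunk 3: at line 4 remove [bizy,xjnt] add [lukqe] -> 11 lines: wlyld etpo laofx yrgb lukqe hdgp tcwtl zyv fqcht rjcyf ats
Hunk 4: at line 4 remove [hdgp,tcwtl,zyv] add [gjcin,wpne,imb] -> 11 lines: wlyld etpo laofx yrgb lukqe gjcin wpne imb fqcht rjcyf ats
Hunk 5: at line 5 remove [gjcin,wpne] add [arto,viwvk,mvhec] -> 12 lines: wlyld etpo laofx yrgb lukqe arto viwvk mvhec imb fqcht rjcyf ats
Hunk 6: at line 6 remove [viwvk,mvhec,imb] add [vac] -> 10 lines: wlyld etpo laofx yrgb lukqe arto vac fqcht rjcyf ats

Answer: wlyld
etpo
laofx
yrgb
lukqe
arto
vac
fqcht
rjcyf
ats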